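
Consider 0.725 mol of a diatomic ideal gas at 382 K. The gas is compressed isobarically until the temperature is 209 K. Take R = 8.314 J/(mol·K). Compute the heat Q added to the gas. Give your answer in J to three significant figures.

Isobaric: W = nRΔT = (0.725)(8.314)(-173) = -1043 J.
ΔU = nCᵥΔT with Cᵥ = 5R/2: ΔU = (0.725)(20.79)(-173) = -2607 J.
Q = ΔU + W = -2607 − 1043 = -3650 J.

Q ≈ -3650 J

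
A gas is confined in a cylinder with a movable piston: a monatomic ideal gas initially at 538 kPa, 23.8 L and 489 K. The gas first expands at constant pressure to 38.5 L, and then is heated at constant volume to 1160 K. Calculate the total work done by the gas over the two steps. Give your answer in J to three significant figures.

Step 1 (isobaric): W = PΔV = (538 kPa)(38.5 − 23.8 L) = 7909 J.
Step 2 (isochoric): W = 0 (constant volume).
W_total = 7909 + 0 = 7909 J.

W_total ≈ 7910 J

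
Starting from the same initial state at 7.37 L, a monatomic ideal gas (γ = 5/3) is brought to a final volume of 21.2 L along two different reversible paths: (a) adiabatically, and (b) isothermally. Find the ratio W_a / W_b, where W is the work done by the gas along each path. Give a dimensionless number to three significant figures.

Path (a) adiabatic: W = P₁V₁(1 − (V₁/V₂)^(γ−1))/(γ−1) → W_a/(P₁V₁) = 0.7584.
Path (b) isothermal: W = P₁V₁ ln(V₂/V₁) → W_b/(P₁V₁) = 1.057.
W_a / W_b = 0.7584 / 1.057 = 0.7178.

W_a / W_b ≈ 0.718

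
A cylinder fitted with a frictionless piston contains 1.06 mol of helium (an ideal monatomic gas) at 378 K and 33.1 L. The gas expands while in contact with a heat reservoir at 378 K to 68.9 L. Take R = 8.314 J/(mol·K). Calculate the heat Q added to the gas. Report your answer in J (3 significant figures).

Isothermal ⇒ ΔU = 0, so Q = W = nRT ln(V₂/V₁).
Q = (1.06)(8.314)(378) ln(68.9/33.1) = 3331 × 0.7331 = 2442 J.

Q ≈ 2440 J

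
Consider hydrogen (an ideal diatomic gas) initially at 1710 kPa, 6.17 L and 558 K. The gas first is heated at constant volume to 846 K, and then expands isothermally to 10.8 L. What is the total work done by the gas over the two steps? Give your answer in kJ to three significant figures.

Step 1 (isochoric): W = 0 (constant volume).
After step 1: P = 2593 kPa (V unchanged).
Step 2 (isothermal): W = P₁V₁ ln(V₂/V₁) = (15996) ln(10.8/6.17) = 8955 J.
W_total = 0 + 8955 = 8955 J.

W_total ≈ 8.96 kJ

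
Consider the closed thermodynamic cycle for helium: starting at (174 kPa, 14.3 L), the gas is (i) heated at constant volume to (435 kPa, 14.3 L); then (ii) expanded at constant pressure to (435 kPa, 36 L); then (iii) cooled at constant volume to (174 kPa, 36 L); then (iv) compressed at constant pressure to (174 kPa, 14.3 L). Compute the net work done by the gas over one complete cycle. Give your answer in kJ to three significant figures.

Constant-volume legs do no work.
W(ii) = (435)(36 − 14.3) = 9440 J; W(iv) = (174)(14.3 − 36) = -3776 J.
W_net = 9440 − 3776 = 5664 J (the clockwise enclosed area).

W_net ≈ 5.66 kJ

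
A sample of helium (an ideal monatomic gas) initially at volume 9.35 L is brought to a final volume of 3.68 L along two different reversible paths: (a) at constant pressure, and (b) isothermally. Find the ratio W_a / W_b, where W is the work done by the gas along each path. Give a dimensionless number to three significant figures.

W_a / W_b ≈ 0.650

Path (a) isobaric: W = P₁(V₂ − V₁) → W_a/(P₁V₁) = -0.6064.
Path (b) isothermal: W = P₁V₁ ln(V₂/V₁) → W_b/(P₁V₁) = -0.9325.
W_a / W_b = -0.6064 / -0.9325 = 0.6503.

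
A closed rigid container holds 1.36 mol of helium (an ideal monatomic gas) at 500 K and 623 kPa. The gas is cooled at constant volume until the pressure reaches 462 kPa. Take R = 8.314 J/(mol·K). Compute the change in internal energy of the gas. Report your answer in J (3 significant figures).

ΔU ≈ -2190 J

Constant volume ⇒ W = 0, so Q = ΔU = nCᵥΔT with Cᵥ = 3R/2 = 12.47 J/(mol·K).
At constant V, T₂/T₁ = P₂/P₁ ⇒ ΔT = T₁(P₂/P₁ − 1) = 500·(462/623 − 1) = -129.2 K.
ΔU = (1.36)(12.47)(-129.2) = -2192 J.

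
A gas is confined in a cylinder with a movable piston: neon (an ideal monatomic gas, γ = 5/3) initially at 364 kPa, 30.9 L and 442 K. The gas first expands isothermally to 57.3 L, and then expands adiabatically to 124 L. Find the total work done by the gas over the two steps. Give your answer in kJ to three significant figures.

W_total ≈ 13.7 kJ

Step 1 (isothermal): W = P₁V₁ ln(V₂/V₁) = (11248) ln(57.3/30.9) = 6946 J.
After step 1: P = 196.3 kPa, V = 57.3 L, T = 442 K.
Step 2 (adiabatic): W = (P₁V₁ − P₂V₂)/(γ−1) = (11248 − 6723)/0.667 = 6787 J.
W_total = 6946 + 6787 = 13733 J.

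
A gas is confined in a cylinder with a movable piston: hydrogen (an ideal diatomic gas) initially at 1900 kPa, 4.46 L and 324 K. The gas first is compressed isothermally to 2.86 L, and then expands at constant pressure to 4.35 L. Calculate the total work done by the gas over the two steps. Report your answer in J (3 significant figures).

W_total ≈ 650 J

Step 1 (isothermal): W = P₁V₁ ln(V₂/V₁) = (8474) ln(2.86/4.46) = -3765 J.
After step 1: P = 2963 kPa, V = 2.86 L, T = 324 K.
Step 2 (isobaric): W = PΔV = (2963 kPa)(4.35 − 2.86 L) = 4415 J.
W_total = -3765 + 4415 = 649.5 J.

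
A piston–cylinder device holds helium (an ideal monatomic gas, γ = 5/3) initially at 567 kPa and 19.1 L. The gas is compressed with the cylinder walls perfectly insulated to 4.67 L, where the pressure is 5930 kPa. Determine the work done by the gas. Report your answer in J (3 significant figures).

W ≈ -25300 J

Adiabatic: W = (P₁V₁ − P₂V₂)/(γ − 1) with γ = 5/3.
P₁V₁ = 10830 J, P₂V₂ = 27693 J.
W = (10830 − 27693) / 0.6667 = -25295 J.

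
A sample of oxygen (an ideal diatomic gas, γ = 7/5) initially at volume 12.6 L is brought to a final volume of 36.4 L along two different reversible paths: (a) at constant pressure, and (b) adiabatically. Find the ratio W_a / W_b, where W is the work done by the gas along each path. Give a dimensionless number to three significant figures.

Path (a) isobaric: W = P₁(V₂ − V₁) → W_a/(P₁V₁) = 1.889.
Path (b) adiabatic: W = P₁V₁(1 − (V₁/V₂)^(γ−1))/(γ−1) → W_b/(P₁V₁) = 0.8645.
W_a / W_b = 1.889 / 0.8645 = 2.185.

W_a / W_b ≈ 2.18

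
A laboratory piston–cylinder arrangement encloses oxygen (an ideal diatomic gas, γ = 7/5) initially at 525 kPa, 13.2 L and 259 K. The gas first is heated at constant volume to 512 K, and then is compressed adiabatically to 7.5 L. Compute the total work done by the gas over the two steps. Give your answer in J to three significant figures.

W_total ≈ -8690 J

Step 1 (isochoric): W = 0 (constant volume).
After step 1: P = 1038 kPa (V unchanged).
Step 2 (adiabatic): W = (P₁V₁ − P₂V₂)/(γ−1) = (13699 − 17175)/0.4 = -8690 J.
W_total = 0 − 8690 = -8690 J.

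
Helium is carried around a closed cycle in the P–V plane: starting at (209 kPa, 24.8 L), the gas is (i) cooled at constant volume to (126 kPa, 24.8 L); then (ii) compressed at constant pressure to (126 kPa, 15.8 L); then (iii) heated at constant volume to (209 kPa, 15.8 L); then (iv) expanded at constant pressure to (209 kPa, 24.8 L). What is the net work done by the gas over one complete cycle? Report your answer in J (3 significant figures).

Constant-volume legs do no work.
W(ii) = (126)(15.8 − 24.8) = -1134 J; W(iv) = (209)(24.8 − 15.8) = 1881 J.
W_net = -1134 + 1881 = 747 J (the clockwise enclosed area).

W_net ≈ 747 J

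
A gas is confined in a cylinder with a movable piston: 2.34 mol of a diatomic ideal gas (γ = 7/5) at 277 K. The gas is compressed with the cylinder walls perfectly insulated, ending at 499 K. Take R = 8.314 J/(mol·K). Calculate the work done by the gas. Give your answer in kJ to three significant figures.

W ≈ -10.8 kJ

Adiabatic ⇒ Q = 0, so W_by = −ΔU = nCᵥ(T₁ − T₂).
Cᵥ = 5R/2 = 20.79 J/(mol·K).
W = (2.34)(20.79)(277 − 499) = -10797 J.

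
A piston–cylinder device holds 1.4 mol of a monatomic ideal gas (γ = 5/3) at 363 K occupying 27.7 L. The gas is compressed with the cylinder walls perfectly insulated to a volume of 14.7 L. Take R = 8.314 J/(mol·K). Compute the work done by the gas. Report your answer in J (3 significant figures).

W ≈ -3330 J

Adiabatic: TV^(γ−1) = const with γ = 5/3.
T₂ = T₁ (V₁/V₂)^(γ−1) = 363 × (27.7/14.7)^0.667 = 363 × 1.526 = 553.8 K.
W_by = nCᵥ(T₁ − T₂) = (1.4)(12.47)(363 − 553.8) = -3331 J.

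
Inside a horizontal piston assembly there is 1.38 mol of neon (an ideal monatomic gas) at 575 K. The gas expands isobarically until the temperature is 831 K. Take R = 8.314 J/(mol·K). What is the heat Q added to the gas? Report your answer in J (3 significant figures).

Isobaric: W = nRΔT = (1.38)(8.314)(256) = 2937 J.
ΔU = nCᵥΔT with Cᵥ = 3R/2: ΔU = (1.38)(12.47)(256) = 4406 J.
Q = ΔU + W = 4406 + 2937 = 7343 J.

Q ≈ 7340 J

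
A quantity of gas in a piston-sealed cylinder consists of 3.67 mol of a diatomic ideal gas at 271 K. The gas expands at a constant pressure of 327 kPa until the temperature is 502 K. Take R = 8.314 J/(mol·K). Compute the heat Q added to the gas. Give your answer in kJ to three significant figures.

Q ≈ 24.7 kJ

Isobaric: W = nRΔT = (3.67)(8.314)(231) = 7048 J.
ΔU = nCᵥΔT with Cᵥ = 5R/2: ΔU = (3.67)(20.79)(231) = 17621 J.
Q = ΔU + W = 17621 + 7048 = 24669 J.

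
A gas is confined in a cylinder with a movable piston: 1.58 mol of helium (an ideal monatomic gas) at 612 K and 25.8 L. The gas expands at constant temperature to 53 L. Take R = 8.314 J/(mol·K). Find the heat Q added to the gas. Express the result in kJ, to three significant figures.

Isothermal ⇒ ΔU = 0, so Q = W = nRT ln(V₂/V₁).
Q = (1.58)(8.314)(612) ln(53/25.8) = 8039 × 0.7199 = 5788 J.

Q ≈ 5.79 kJ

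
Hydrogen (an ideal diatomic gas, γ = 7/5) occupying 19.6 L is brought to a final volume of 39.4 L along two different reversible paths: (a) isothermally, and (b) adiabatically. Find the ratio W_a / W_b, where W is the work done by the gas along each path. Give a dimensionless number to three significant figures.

W_a / W_b ≈ 1.15

Path (a) isothermal: W = P₁V₁ ln(V₂/V₁) → W_a/(P₁V₁) = 0.6982.
Path (b) adiabatic: W = P₁V₁(1 − (V₁/V₂)^(γ−1))/(γ−1) → W_b/(P₁V₁) = 0.6092.
W_a / W_b = 0.6982 / 0.6092 = 1.146.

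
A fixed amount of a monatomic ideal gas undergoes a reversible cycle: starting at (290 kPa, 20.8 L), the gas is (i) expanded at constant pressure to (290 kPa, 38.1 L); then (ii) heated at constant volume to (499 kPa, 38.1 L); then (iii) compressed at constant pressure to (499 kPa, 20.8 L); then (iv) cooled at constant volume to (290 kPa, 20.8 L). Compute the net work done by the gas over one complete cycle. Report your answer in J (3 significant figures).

Constant-volume legs do no work.
W(i) = (290)(38.1 − 20.8) = 5017 J; W(iii) = (499)(20.8 − 38.1) = -8633 J.
W_net = 5017 − 8633 = -3616 J (the counter-clockwise enclosed area).

W_net ≈ -3620 J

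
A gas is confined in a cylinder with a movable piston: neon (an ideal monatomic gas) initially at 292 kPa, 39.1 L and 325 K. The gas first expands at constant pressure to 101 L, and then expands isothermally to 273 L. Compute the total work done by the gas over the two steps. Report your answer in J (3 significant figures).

Step 1 (isobaric): W = PΔV = (292 kPa)(101 − 39.1 L) = 18075 J.
After step 1: P = 292 kPa, V = 101 L, T = 839.5 K.
Step 2 (isothermal): W = P₁V₁ ln(V₂/V₁) = (29492) ln(273/101) = 29325 J.
W_total = 18075 + 29325 = 47400 J.

W_total ≈ 47400 J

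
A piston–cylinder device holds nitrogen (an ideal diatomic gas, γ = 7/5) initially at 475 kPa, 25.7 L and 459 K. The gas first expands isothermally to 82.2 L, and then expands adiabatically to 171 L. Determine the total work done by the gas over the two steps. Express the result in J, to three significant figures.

Step 1 (isothermal): W = P₁V₁ ln(V₂/V₁) = (12208) ln(82.2/25.7) = 14193 J.
After step 1: P = 148.5 kPa, V = 82.2 L, T = 459 K.
Step 2 (adiabatic): W = (P₁V₁ − P₂V₂)/(γ−1) = (12208 − 9107)/0.4 = 7751 J.
W_total = 14193 + 7751 = 21944 J.

W_total ≈ 21900 J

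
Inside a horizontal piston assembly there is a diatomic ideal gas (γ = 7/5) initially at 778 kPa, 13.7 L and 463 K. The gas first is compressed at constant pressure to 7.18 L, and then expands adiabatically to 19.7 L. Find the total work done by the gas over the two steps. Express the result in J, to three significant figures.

Step 1 (isobaric): W = PΔV = (778 kPa)(7.18 − 13.7 L) = -5073 J.
After step 1: P = 778 kPa, V = 7.18 L, T = 242.7 K.
Step 2 (adiabatic): W = (P₁V₁ − P₂V₂)/(γ−1) = (5586 − 3731)/0.4 = 4639 J.
W_total = -5073 + 4639 = -433.7 J.

W_total ≈ -434 J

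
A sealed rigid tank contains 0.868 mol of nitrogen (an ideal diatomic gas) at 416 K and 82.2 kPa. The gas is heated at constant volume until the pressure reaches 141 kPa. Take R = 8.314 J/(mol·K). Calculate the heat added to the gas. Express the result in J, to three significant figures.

Q ≈ 5370 J

Constant volume ⇒ W = 0, so Q = ΔU = nCᵥΔT with Cᵥ = 5R/2 = 20.79 J/(mol·K).
At constant V, T₂/T₁ = P₂/P₁ ⇒ ΔT = T₁(P₂/P₁ − 1) = 416·(141/82.2 − 1) = 297.6 K.
ΔU = (0.868)(20.79)(297.6) = 5369 J.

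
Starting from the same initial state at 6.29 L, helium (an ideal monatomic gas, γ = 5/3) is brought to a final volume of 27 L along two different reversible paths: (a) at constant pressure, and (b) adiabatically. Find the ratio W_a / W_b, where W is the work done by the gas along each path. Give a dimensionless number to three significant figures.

W_a / W_b ≈ 3.53

Path (a) isobaric: W = P₁(V₂ − V₁) → W_a/(P₁V₁) = 3.293.
Path (b) adiabatic: W = P₁V₁(1 − (V₁/V₂)^(γ−1))/(γ−1) → W_b/(P₁V₁) = 0.9321.
W_a / W_b = 3.293 / 0.9321 = 3.532.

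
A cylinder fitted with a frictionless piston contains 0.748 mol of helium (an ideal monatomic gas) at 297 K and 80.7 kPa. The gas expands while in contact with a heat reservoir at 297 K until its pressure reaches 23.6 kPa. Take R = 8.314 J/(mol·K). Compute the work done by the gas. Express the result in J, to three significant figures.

Isothermal process: W = nRT ln(V₂/V₁) = nRT ln(P₁/P₂).
W = (0.748)(8.314)(297) × ln(80.7/23.6)
  = 1847 × ln(3.419) = 1847 × 1.229
W_by_gas = 2271 J.

W ≈ 2270 J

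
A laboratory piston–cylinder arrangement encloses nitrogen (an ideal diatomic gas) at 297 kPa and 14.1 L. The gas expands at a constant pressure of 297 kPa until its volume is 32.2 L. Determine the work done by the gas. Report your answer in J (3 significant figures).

Isobaric: W = P ΔV.
W = (297 kPa)(32.2 − 14.1 L) = (297)(18.1) = 5376 J.

W ≈ 5380 J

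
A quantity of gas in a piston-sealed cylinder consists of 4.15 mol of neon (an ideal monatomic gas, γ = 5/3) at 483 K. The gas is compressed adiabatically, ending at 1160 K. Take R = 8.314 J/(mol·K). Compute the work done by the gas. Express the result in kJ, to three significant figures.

Adiabatic ⇒ Q = 0, so W_by = −ΔU = nCᵥ(T₁ − T₂).
Cᵥ = 3R/2 = 12.47 J/(mol·K).
W = (4.15)(12.47)(483 − 1160) = -35038 J.

W ≈ -35.0 kJ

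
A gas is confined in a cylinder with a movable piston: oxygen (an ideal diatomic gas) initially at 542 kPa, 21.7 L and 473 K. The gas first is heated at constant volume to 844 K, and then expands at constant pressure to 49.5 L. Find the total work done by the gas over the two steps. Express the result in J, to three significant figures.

Step 1 (isochoric): W = 0 (constant volume).
After step 1: P = 967.1 kPa (V unchanged).
Step 2 (isobaric): W = PΔV = (967.1 kPa)(49.5 − 21.7 L) = 26886 J.
W_total = 0 + 26886 = 26886 J.

W_total ≈ 26900 J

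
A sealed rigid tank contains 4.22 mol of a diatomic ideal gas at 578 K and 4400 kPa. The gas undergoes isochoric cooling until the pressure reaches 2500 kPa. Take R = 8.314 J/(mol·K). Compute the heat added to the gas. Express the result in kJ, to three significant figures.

Constant volume ⇒ W = 0, so Q = ΔU = nCᵥΔT with Cᵥ = 5R/2 = 20.79 J/(mol·K).
At constant V, T₂/T₁ = P₂/P₁ ⇒ ΔT = T₁(P₂/P₁ − 1) = 578·(2500/4400 − 1) = -249.6 K.
ΔU = (4.22)(20.79)(-249.6) = -21892 J.

Q ≈ -21.9 kJ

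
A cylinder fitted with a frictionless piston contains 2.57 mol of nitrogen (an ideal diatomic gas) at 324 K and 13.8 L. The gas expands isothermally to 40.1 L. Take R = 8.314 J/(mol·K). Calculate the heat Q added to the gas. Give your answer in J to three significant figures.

Q ≈ 7380 J

Isothermal ⇒ ΔU = 0, so Q = W = nRT ln(V₂/V₁).
Q = (2.57)(8.314)(324) ln(40.1/13.8) = 6923 × 1.067 = 7385 J.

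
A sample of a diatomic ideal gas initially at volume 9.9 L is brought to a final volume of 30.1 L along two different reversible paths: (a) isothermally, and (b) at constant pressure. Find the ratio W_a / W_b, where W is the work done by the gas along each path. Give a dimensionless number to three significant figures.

W_a / W_b ≈ 0.545

Path (a) isothermal: W = P₁V₁ ln(V₂/V₁) → W_a/(P₁V₁) = 1.112.
Path (b) isobaric: W = P₁(V₂ − V₁) → W_b/(P₁V₁) = 2.04.
W_a / W_b = 1.112 / 2.04 = 0.545.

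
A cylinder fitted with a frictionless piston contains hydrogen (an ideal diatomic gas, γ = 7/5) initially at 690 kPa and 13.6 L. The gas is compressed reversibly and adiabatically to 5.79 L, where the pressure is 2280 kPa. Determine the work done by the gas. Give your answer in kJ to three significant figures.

W ≈ -9.54 kJ

Adiabatic: W = (P₁V₁ − P₂V₂)/(γ − 1) with γ = 7/5.
P₁V₁ = 9384 J, P₂V₂ = 13201 J.
W = (9384 − 13201) / 0.4 = -9543 J.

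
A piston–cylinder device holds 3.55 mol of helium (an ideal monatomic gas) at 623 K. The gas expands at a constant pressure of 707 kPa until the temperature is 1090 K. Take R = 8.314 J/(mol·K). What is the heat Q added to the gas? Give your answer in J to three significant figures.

Q ≈ 34500 J

Isobaric: W = nRΔT = (3.55)(8.314)(467) = 13783 J.
ΔU = nCᵥΔT with Cᵥ = 3R/2: ΔU = (3.55)(12.47)(467) = 20675 J.
Q = ΔU + W = 20675 + 13783 = 34458 J.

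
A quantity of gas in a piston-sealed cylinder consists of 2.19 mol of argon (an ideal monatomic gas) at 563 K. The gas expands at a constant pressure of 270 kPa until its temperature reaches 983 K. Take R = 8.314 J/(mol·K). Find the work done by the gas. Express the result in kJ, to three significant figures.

W ≈ 7.65 kJ

Isobaric: W = P ΔV = nR ΔT.
W = (2.19)(8.314)(983 − 563) = 7647 J.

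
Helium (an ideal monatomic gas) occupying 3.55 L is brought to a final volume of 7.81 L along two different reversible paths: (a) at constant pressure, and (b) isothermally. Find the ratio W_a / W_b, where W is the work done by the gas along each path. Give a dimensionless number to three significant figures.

W_a / W_b ≈ 1.52

Path (a) isobaric: W = P₁(V₂ − V₁) → W_a/(P₁V₁) = 1.2.
Path (b) isothermal: W = P₁V₁ ln(V₂/V₁) → W_b/(P₁V₁) = 0.7885.
W_a / W_b = 1.2 / 0.7885 = 1.522.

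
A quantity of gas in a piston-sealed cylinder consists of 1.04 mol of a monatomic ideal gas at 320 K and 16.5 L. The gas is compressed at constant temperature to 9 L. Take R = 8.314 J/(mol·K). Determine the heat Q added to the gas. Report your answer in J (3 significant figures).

Q ≈ -1680 J

Isothermal ⇒ ΔU = 0, so Q = W = nRT ln(V₂/V₁).
Q = (1.04)(8.314)(320) ln(9/16.5) = 2767 × -0.6061 = -1677 J.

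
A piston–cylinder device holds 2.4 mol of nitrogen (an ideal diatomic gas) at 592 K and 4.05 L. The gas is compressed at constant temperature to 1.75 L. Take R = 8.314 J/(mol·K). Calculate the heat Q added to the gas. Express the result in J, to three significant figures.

Q ≈ -9910 J

Isothermal ⇒ ΔU = 0, so Q = W = nRT ln(V₂/V₁).
Q = (2.4)(8.314)(592) ln(1.75/4.05) = 11813 × -0.8391 = -9912 J.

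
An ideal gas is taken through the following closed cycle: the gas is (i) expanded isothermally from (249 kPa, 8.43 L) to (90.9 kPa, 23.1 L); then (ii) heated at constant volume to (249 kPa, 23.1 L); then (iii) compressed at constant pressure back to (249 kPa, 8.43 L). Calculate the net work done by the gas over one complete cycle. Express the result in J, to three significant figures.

W_net ≈ -1540 J

Leg (i): W = PᵢVᵢ ln(V_f/Vᵢ) = (2099) ln(23.1/8.43) = 2116 J.
Leg (ii): W = 0.
Leg (iii): W = PΔV = (249)(8.43 − 23.1) = -3653 J.
W_net = 2116 − 3653 = -1537 J.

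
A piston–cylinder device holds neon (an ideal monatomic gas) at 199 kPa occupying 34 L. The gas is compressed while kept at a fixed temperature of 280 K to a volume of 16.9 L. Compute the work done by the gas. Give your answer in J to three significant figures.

W ≈ -4730 J

Isothermal: W = nRT ln(V₂/V₁) = P₁V₁ ln(V₂/V₁).
P₁V₁ = (199 kPa)(34 L) = 6766 J.
W = 6766 × ln(16.9/34) = 6766 × -0.699
W_by_gas = -4730 J.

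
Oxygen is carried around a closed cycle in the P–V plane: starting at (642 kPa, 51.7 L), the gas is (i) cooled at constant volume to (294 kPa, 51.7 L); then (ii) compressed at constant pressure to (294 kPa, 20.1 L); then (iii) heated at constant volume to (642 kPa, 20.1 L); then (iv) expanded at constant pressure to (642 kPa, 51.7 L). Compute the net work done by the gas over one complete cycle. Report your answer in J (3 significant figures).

Constant-volume legs do no work.
W(ii) = (294)(20.1 − 51.7) = -9290 J; W(iv) = (642)(51.7 − 20.1) = 20287 J.
W_net = -9290 + 20287 = 10997 J (the clockwise enclosed area).

W_net ≈ 11000 J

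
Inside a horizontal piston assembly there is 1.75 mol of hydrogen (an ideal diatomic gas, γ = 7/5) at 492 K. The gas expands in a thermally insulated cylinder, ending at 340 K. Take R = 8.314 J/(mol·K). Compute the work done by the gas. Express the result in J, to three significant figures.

Adiabatic ⇒ Q = 0, so W_by = −ΔU = nCᵥ(T₁ − T₂).
Cᵥ = 5R/2 = 20.79 J/(mol·K).
W = (1.75)(20.79)(492 − 340) = 5529 J.

W ≈ 5530 J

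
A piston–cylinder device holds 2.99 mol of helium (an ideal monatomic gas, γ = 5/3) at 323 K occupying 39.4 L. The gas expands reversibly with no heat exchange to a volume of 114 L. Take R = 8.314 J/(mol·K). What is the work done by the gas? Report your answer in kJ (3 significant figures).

W ≈ 6.11 kJ

Adiabatic: TV^(γ−1) = const with γ = 5/3.
T₂ = T₁ (V₁/V₂)^(γ−1) = 323 × (39.4/114)^0.667 = 323 × 0.4925 = 159.1 K.
W_by = nCᵥ(T₁ − T₂) = (2.99)(12.47)(323 − 159.1) = 6113 J.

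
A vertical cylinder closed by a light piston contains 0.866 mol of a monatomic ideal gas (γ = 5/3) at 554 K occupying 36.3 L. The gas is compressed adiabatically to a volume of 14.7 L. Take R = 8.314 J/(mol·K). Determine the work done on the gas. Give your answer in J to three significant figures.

Adiabatic: TV^(γ−1) = const with γ = 5/3.
T₂ = T₁ (V₁/V₂)^(γ−1) = 554 × (36.3/14.7)^0.667 = 554 × 1.827 = 1012 K.
W_by = nCᵥ(T₁ − T₂) = (0.866)(12.47)(554 − 1012) = -4948 J.
Work on gas = −W_by = 4948 J.

W ≈ 4950 J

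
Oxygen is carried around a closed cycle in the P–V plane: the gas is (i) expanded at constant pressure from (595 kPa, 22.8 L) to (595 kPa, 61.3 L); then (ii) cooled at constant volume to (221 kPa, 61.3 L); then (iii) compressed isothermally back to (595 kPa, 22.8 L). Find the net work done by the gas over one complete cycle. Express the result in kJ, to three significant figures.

W_net ≈ 9.51 kJ

Leg (i): W = PΔV = (595)(61.3 − 22.8) = 22908 J.
Leg (ii): W = 0.
Leg (iii): W = PᵢVᵢ ln(V_f/Vᵢ) = (13547) ln(22.8/61.3) = -13399 J.
W_net = 22908 − 13399 = 9509 J.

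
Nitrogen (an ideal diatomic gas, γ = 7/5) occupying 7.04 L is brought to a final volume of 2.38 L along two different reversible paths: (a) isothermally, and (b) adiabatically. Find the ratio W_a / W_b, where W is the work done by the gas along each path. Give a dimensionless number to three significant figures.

W_a / W_b ≈ 0.799

Path (a) isothermal: W = P₁V₁ ln(V₂/V₁) → W_a/(P₁V₁) = -1.085.
Path (b) adiabatic: W = P₁V₁(1 − (V₁/V₂)^(γ−1))/(γ−1) → W_b/(P₁V₁) = -1.358.
W_a / W_b = -1.085 / -1.358 = 0.7987.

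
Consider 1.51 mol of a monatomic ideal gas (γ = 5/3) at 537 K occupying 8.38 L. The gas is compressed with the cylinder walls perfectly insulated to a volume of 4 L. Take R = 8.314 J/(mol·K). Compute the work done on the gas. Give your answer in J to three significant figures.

W ≈ 6440 J

Adiabatic: TV^(γ−1) = const with γ = 5/3.
T₂ = T₁ (V₁/V₂)^(γ−1) = 537 × (8.38/4)^0.667 = 537 × 1.637 = 879.2 K.
W_by = nCᵥ(T₁ − T₂) = (1.51)(12.47)(537 − 879.2) = -6444 J.
Work on gas = −W_by = 6444 J.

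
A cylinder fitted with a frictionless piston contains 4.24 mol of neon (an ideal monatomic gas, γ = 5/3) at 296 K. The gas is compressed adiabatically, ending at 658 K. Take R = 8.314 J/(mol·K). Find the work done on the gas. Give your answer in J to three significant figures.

Adiabatic ⇒ Q = 0, so W_by = −ΔU = nCᵥ(T₁ − T₂).
Cᵥ = 3R/2 = 12.47 J/(mol·K).
W = (4.24)(12.47)(296 − 658) = -19141 J.
Work on gas = −W_by = 19141 J.

W ≈ 19100 J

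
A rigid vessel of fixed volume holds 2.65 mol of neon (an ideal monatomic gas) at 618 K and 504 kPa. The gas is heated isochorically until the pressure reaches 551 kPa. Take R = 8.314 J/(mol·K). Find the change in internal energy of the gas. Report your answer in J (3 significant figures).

Constant volume ⇒ W = 0, so Q = ΔU = nCᵥΔT with Cᵥ = 3R/2 = 12.47 J/(mol·K).
At constant V, T₂/T₁ = P₂/P₁ ⇒ ΔT = T₁(P₂/P₁ − 1) = 618·(551/504 − 1) = 57.63 K.
ΔU = (2.65)(12.47)(57.63) = 1905 J.

ΔU ≈ 1900 J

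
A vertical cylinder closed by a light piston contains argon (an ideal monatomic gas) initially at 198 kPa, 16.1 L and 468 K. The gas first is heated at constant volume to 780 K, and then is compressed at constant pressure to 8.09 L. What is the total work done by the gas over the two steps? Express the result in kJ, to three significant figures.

W_total ≈ -2.64 kJ

Step 1 (isochoric): W = 0 (constant volume).
After step 1: P = 330 kPa (V unchanged).
Step 2 (isobaric): W = PΔV = (330 kPa)(8.09 − 16.1 L) = -2643 J.
W_total = 0 − 2643 = -2643 J.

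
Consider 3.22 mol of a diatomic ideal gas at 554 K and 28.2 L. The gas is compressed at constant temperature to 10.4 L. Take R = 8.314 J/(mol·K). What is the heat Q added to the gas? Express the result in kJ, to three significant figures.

Isothermal ⇒ ΔU = 0, so Q = W = nRT ln(V₂/V₁).
Q = (3.22)(8.314)(554) ln(10.4/28.2) = 14831 × -0.9975 = -14794 J.

Q ≈ -14.8 kJ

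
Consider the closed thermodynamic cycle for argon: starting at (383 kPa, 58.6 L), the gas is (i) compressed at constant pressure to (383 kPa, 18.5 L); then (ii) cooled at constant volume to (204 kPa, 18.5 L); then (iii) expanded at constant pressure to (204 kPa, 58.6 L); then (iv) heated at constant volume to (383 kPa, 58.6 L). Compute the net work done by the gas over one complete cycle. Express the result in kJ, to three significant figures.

Constant-volume legs do no work.
W(i) = (383)(18.5 − 58.6) = -15358 J; W(iii) = (204)(58.6 − 18.5) = 8180 J.
W_net = -15358 + 8180 = -7178 J (the counter-clockwise enclosed area).

W_net ≈ -7.18 kJ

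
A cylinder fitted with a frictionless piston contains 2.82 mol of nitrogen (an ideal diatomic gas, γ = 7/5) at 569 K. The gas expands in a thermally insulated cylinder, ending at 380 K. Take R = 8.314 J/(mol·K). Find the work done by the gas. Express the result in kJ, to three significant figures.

W ≈ 11.1 kJ

Adiabatic ⇒ Q = 0, so W_by = −ΔU = nCᵥ(T₁ − T₂).
Cᵥ = 5R/2 = 20.79 J/(mol·K).
W = (2.82)(20.79)(569 − 380) = 11078 J.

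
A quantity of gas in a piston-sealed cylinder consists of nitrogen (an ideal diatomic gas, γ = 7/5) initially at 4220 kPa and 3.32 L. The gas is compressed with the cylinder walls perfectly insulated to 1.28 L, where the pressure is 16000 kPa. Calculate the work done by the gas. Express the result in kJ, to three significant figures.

W ≈ -16.2 kJ

Adiabatic: W = (P₁V₁ − P₂V₂)/(γ − 1) with γ = 7/5.
P₁V₁ = 14010 J, P₂V₂ = 20480 J.
W = (14010 − 20480) / 0.4 = -16174 J.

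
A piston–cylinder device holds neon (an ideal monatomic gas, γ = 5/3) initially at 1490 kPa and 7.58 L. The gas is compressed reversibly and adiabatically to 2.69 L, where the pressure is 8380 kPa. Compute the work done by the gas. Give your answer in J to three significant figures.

W ≈ -16900 J

Adiabatic: W = (P₁V₁ − P₂V₂)/(γ − 1) with γ = 5/3.
P₁V₁ = 11294 J, P₂V₂ = 22542 J.
W = (11294 − 22542) / 0.6667 = -16872 J.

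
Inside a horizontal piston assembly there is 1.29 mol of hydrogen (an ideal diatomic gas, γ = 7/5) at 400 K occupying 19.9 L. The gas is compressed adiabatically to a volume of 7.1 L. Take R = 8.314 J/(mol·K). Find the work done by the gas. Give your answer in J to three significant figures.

Adiabatic: TV^(γ−1) = const with γ = 7/5.
T₂ = T₁ (V₁/V₂)^(γ−1) = 400 × (19.9/7.1)^0.4 = 400 × 1.51 = 604.1 K.
W_by = nCᵥ(T₁ − T₂) = (1.29)(20.79)(400 − 604.1) = -5472 J.

W ≈ -5470 J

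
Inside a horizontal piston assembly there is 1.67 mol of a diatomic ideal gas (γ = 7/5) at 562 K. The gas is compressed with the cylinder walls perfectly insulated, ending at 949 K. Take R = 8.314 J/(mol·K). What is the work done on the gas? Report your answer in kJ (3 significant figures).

Adiabatic ⇒ Q = 0, so W_by = −ΔU = nCᵥ(T₁ − T₂).
Cᵥ = 5R/2 = 20.79 J/(mol·K).
W = (1.67)(20.79)(562 − 949) = -13433 J.
Work on gas = −W_by = 13433 J.

W ≈ 13.4 kJ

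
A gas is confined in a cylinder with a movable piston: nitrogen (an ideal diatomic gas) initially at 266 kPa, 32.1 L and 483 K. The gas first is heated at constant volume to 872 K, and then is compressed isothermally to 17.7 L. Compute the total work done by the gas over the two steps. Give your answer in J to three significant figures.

Step 1 (isochoric): W = 0 (constant volume).
After step 1: P = 480.2 kPa (V unchanged).
Step 2 (isothermal): W = P₁V₁ ln(V₂/V₁) = (15415) ln(17.7/32.1) = -9177 J.
W_total = 0 − 9177 = -9177 J.

W_total ≈ -9180 J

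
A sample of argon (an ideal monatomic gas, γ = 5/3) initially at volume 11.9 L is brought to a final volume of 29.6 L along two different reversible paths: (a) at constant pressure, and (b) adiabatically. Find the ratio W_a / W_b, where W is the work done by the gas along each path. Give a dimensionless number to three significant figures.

Path (a) isobaric: W = P₁(V₂ − V₁) → W_a/(P₁V₁) = 1.487.
Path (b) adiabatic: W = P₁V₁(1 − (V₁/V₂)^(γ−1))/(γ−1) → W_b/(P₁V₁) = 0.6829.
W_a / W_b = 1.487 / 0.6829 = 2.178.

W_a / W_b ≈ 2.18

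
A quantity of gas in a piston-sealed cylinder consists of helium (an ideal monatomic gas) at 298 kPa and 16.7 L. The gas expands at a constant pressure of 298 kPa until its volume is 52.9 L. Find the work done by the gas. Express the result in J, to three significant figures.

W ≈ 10800 J

Isobaric: W = P ΔV.
W = (298 kPa)(52.9 − 16.7 L) = (298)(36.2) = 10788 J.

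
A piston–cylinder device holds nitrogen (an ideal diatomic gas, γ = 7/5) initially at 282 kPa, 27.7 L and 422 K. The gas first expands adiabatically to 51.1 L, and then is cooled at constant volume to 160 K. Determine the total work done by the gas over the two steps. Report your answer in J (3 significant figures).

Step 1 (adiabatic): W = (P₁V₁ − P₂V₂)/(γ−1) = (7811 − 6114)/0.4 = 4243 J.
Step 2 (isochoric): W = 0 (constant volume).
W_total = 4243 + 0 = 4243 J.

W_total ≈ 4240 J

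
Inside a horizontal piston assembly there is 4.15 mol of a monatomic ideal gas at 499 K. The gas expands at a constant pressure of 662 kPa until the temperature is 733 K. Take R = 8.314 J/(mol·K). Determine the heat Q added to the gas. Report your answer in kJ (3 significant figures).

Q ≈ 20.2 kJ

Isobaric: W = nRΔT = (4.15)(8.314)(234) = 8074 J.
ΔU = nCᵥΔT with Cᵥ = 3R/2: ΔU = (4.15)(12.47)(234) = 12111 J.
Q = ΔU + W = 12111 + 8074 = 20184 J.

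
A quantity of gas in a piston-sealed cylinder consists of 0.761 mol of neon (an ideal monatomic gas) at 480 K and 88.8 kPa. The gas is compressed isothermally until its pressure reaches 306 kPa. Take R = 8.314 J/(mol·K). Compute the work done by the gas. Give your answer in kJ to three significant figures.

Isothermal process: W = nRT ln(V₂/V₁) = nRT ln(P₁/P₂).
W = (0.761)(8.314)(480) × ln(88.8/306)
  = 3037 × ln(0.2902) = 3037 × -1.237
W_by_gas = -3757 J.

W ≈ -3.76 kJ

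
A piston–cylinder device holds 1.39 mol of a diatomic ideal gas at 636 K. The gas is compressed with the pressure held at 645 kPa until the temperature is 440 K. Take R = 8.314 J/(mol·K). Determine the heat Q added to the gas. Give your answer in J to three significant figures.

Q ≈ -7930 J

Isobaric: W = nRΔT = (1.39)(8.314)(-196) = -2265 J.
ΔU = nCᵥΔT with Cᵥ = 5R/2: ΔU = (1.39)(20.79)(-196) = -5663 J.
Q = ΔU + W = -5663 − 2265 = -7928 J.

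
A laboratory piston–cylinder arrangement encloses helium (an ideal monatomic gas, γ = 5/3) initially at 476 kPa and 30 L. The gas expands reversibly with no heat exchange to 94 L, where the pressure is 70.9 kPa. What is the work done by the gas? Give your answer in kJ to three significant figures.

W ≈ 11.4 kJ

Adiabatic: W = (P₁V₁ − P₂V₂)/(γ − 1) with γ = 5/3.
P₁V₁ = 14280 J, P₂V₂ = 6665 J.
W = (14280 − 6665) / 0.6667 = 11423 J.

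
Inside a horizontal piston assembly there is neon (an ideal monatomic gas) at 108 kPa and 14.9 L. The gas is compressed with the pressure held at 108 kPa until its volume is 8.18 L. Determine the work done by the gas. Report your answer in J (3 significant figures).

W ≈ -726 J

Isobaric: W = P ΔV.
W = (108 kPa)(8.18 − 14.9 L) = (108)(-6.72) = -725.8 J.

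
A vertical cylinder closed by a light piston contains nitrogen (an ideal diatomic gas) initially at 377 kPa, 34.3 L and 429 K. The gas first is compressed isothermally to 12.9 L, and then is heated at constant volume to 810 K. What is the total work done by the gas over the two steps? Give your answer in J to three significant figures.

W_total ≈ -12600 J

Step 1 (isothermal): W = P₁V₁ ln(V₂/V₁) = (12931) ln(12.9/34.3) = -12646 J.
Step 2 (isochoric): W = 0 (constant volume).
W_total = -12646 + 0 = -12646 J.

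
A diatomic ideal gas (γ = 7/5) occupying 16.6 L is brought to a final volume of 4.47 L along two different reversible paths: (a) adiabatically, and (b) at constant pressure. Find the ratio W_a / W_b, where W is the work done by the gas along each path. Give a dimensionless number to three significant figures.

Path (a) adiabatic: W = P₁V₁(1 − (V₁/V₂)^(γ−1))/(γ−1) → W_a/(P₁V₁) = -1.725.
Path (b) isobaric: W = P₁(V₂ − V₁) → W_b/(P₁V₁) = -0.7307.
W_a / W_b = -1.725 / -0.7307 = 2.361.

W_a / W_b ≈ 2.36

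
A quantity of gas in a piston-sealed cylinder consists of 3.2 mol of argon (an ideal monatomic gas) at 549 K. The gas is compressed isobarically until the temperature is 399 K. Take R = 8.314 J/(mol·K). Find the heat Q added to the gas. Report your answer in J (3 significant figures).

Isobaric: W = nRΔT = (3.2)(8.314)(-150) = -3991 J.
ΔU = nCᵥΔT with Cᵥ = 3R/2: ΔU = (3.2)(12.47)(-150) = -5986 J.
Q = ΔU + W = -5986 − 3991 = -9977 J.

Q ≈ -9980 J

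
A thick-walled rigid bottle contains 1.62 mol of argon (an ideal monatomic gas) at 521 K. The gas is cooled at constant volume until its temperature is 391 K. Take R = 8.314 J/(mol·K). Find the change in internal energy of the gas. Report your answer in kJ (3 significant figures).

ΔU ≈ -2.63 kJ

Constant volume ⇒ W = 0, so Q = ΔU = nCᵥΔT with Cᵥ = 3R/2 = 12.47 J/(mol·K).
ΔU = (1.62)(12.47)(391 − 521) = -2626 J.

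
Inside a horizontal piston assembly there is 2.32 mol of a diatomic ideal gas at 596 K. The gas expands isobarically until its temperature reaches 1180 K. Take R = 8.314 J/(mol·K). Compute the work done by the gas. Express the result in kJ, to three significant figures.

W ≈ 11.3 kJ

Isobaric: W = P ΔV = nR ΔT.
W = (2.32)(8.314)(1180 − 596) = 11264 J.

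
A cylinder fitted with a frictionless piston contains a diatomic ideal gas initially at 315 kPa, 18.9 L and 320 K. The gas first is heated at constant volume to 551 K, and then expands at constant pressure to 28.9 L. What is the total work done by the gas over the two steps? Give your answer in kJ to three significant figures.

Step 1 (isochoric): W = 0 (constant volume).
After step 1: P = 542.4 kPa (V unchanged).
Step 2 (isobaric): W = PΔV = (542.4 kPa)(28.9 − 18.9 L) = 5424 J.
W_total = 0 + 5424 = 5424 J.

W_total ≈ 5.42 kJ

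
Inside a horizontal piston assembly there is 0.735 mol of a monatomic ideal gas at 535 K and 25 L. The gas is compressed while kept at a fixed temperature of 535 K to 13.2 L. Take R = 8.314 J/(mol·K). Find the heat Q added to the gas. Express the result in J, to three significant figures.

Q ≈ -2090 J

Isothermal ⇒ ΔU = 0, so Q = W = nRT ln(V₂/V₁).
Q = (0.735)(8.314)(535) ln(13.2/25) = 3269 × -0.6387 = -2088 J.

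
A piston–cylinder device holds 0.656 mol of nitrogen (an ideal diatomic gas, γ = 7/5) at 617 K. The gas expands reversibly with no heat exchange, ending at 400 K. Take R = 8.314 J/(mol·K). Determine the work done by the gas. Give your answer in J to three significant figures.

W ≈ 2960 J

Adiabatic ⇒ Q = 0, so W_by = −ΔU = nCᵥ(T₁ − T₂).
Cᵥ = 5R/2 = 20.79 J/(mol·K).
W = (0.656)(20.79)(617 − 400) = 2959 J.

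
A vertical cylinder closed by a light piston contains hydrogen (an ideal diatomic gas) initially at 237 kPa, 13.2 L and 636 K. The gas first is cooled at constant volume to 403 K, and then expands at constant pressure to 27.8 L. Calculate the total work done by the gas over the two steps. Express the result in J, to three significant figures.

Step 1 (isochoric): W = 0 (constant volume).
After step 1: P = 150.2 kPa (V unchanged).
Step 2 (isobaric): W = PΔV = (150.2 kPa)(27.8 − 13.2 L) = 2193 J.
W_total = 0 + 2193 = 2193 J.

W_total ≈ 2190 J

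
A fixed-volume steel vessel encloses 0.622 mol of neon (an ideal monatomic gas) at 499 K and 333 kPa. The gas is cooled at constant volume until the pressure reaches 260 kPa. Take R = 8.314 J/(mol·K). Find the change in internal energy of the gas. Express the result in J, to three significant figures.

ΔU ≈ -849 J

Constant volume ⇒ W = 0, so Q = ΔU = nCᵥΔT with Cᵥ = 3R/2 = 12.47 J/(mol·K).
At constant V, T₂/T₁ = P₂/P₁ ⇒ ΔT = T₁(P₂/P₁ − 1) = 499·(260/333 − 1) = -109.4 K.
ΔU = (0.622)(12.47)(-109.4) = -848.5 J.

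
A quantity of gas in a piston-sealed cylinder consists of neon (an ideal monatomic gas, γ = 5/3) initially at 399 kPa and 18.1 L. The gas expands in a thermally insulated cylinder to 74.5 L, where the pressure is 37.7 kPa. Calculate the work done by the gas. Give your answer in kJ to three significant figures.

W ≈ 6.62 kJ

Adiabatic: W = (P₁V₁ − P₂V₂)/(γ − 1) with γ = 5/3.
P₁V₁ = 7222 J, P₂V₂ = 2809 J.
W = (7222 − 2809) / 0.6667 = 6620 J.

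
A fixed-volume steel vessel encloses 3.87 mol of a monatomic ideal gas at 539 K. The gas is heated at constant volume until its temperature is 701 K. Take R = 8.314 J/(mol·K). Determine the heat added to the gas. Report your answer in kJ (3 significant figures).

Constant volume ⇒ W = 0, so Q = ΔU = nCᵥΔT with Cᵥ = 3R/2 = 12.47 J/(mol·K).
ΔU = (3.87)(12.47)(701 − 539) = 7819 J.

Q ≈ 7.82 kJ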